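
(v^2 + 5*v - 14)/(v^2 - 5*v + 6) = (v + 7)/(v - 3)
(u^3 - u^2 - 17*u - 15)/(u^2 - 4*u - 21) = (u^2 - 4*u - 5)/(u - 7)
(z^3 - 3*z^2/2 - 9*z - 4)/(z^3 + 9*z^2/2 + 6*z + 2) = (z - 4)/(z + 2)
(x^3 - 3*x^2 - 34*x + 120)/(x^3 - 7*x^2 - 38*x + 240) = (x - 4)/(x - 8)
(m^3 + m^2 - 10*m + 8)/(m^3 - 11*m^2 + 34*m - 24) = (m^2 + 2*m - 8)/(m^2 - 10*m + 24)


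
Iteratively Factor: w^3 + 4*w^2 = (w)*(w^2 + 4*w) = w^2*(w + 4)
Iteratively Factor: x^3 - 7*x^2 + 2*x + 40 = (x + 2)*(x^2 - 9*x + 20) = (x - 4)*(x + 2)*(x - 5)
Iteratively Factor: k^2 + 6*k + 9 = (k + 3)*(k + 3)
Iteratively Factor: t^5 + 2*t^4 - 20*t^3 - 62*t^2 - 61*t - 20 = (t + 1)*(t^4 + t^3 - 21*t^2 - 41*t - 20) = (t - 5)*(t + 1)*(t^3 + 6*t^2 + 9*t + 4) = (t - 5)*(t + 1)^2*(t^2 + 5*t + 4) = (t - 5)*(t + 1)^3*(t + 4)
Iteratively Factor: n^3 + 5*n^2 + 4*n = (n + 4)*(n^2 + n) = n*(n + 4)*(n + 1)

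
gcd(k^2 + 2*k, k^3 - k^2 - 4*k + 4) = k + 2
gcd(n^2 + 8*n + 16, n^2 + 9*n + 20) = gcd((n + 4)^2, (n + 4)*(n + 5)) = n + 4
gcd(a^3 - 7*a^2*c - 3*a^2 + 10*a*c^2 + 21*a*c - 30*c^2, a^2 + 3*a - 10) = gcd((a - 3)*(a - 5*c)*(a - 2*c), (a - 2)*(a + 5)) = 1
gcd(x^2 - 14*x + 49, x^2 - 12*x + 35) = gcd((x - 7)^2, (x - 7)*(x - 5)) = x - 7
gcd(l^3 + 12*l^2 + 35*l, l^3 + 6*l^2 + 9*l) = l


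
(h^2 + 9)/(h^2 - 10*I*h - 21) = (h + 3*I)/(h - 7*I)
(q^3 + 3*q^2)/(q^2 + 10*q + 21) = q^2/(q + 7)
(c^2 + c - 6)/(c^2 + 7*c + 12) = (c - 2)/(c + 4)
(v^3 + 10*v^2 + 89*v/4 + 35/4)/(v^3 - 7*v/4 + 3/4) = (4*v^3 + 40*v^2 + 89*v + 35)/(4*v^3 - 7*v + 3)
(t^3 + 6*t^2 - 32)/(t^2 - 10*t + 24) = (t^3 + 6*t^2 - 32)/(t^2 - 10*t + 24)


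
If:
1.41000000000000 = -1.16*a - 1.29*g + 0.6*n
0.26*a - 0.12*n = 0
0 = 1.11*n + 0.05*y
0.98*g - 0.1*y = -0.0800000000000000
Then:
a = 0.20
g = -1.07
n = 0.44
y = -9.70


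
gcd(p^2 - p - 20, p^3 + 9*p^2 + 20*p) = p + 4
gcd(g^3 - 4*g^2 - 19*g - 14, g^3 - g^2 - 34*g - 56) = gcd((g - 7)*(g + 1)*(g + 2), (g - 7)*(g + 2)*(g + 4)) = g^2 - 5*g - 14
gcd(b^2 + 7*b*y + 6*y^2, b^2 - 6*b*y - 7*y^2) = b + y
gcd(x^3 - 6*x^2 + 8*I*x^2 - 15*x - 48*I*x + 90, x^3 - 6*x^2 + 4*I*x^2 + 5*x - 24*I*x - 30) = x^2 + x*(-6 + 5*I) - 30*I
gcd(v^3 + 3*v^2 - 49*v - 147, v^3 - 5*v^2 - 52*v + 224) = v + 7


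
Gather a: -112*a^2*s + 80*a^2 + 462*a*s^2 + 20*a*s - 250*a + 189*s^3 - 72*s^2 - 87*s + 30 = a^2*(80 - 112*s) + a*(462*s^2 + 20*s - 250) + 189*s^3 - 72*s^2 - 87*s + 30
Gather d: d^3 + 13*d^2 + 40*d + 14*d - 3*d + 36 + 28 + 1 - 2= d^3 + 13*d^2 + 51*d + 63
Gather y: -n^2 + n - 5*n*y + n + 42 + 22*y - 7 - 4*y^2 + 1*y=-n^2 + 2*n - 4*y^2 + y*(23 - 5*n) + 35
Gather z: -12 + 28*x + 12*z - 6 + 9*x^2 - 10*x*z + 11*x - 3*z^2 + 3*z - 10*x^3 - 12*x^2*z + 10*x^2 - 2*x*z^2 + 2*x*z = -10*x^3 + 19*x^2 + 39*x + z^2*(-2*x - 3) + z*(-12*x^2 - 8*x + 15) - 18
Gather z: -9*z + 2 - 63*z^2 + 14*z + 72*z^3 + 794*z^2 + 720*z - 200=72*z^3 + 731*z^2 + 725*z - 198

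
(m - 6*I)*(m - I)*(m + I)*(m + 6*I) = m^4 + 37*m^2 + 36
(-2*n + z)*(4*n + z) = -8*n^2 + 2*n*z + z^2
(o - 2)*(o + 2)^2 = o^3 + 2*o^2 - 4*o - 8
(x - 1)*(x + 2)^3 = x^4 + 5*x^3 + 6*x^2 - 4*x - 8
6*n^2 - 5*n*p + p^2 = (-3*n + p)*(-2*n + p)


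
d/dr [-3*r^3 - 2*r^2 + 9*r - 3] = -9*r^2 - 4*r + 9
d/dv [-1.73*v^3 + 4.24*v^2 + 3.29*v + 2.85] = -5.19*v^2 + 8.48*v + 3.29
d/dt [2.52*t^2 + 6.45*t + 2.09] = 5.04*t + 6.45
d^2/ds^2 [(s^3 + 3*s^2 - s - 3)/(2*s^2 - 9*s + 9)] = 2*(113*s^3 - 441*s^2 + 459*s - 27)/(8*s^6 - 108*s^5 + 594*s^4 - 1701*s^3 + 2673*s^2 - 2187*s + 729)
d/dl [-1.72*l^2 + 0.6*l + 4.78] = 0.6 - 3.44*l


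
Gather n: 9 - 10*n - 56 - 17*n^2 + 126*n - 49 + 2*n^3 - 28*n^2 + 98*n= 2*n^3 - 45*n^2 + 214*n - 96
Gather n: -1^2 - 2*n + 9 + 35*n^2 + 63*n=35*n^2 + 61*n + 8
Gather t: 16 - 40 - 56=-80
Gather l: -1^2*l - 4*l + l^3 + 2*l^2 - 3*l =l^3 + 2*l^2 - 8*l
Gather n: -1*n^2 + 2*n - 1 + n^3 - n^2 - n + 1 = n^3 - 2*n^2 + n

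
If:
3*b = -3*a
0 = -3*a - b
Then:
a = 0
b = 0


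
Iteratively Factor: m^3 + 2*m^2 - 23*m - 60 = (m - 5)*(m^2 + 7*m + 12) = (m - 5)*(m + 3)*(m + 4)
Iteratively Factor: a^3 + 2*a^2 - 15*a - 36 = (a + 3)*(a^2 - a - 12) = (a + 3)^2*(a - 4)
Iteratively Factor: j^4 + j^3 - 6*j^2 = (j - 2)*(j^3 + 3*j^2) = j*(j - 2)*(j^2 + 3*j) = j*(j - 2)*(j + 3)*(j)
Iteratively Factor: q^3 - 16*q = (q + 4)*(q^2 - 4*q) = (q - 4)*(q + 4)*(q)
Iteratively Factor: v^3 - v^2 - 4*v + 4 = (v - 2)*(v^2 + v - 2) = (v - 2)*(v - 1)*(v + 2)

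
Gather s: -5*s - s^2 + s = -s^2 - 4*s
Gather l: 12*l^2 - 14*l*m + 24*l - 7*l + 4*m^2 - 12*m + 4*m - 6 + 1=12*l^2 + l*(17 - 14*m) + 4*m^2 - 8*m - 5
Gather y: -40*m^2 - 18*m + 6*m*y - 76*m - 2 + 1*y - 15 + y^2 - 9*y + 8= -40*m^2 - 94*m + y^2 + y*(6*m - 8) - 9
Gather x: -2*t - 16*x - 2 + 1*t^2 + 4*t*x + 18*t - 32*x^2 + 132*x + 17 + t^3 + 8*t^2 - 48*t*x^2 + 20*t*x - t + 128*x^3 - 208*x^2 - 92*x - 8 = t^3 + 9*t^2 + 15*t + 128*x^3 + x^2*(-48*t - 240) + x*(24*t + 24) + 7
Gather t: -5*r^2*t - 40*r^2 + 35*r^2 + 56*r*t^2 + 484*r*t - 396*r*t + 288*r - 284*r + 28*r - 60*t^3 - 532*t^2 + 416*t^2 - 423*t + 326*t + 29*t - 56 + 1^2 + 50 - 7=-5*r^2 + 32*r - 60*t^3 + t^2*(56*r - 116) + t*(-5*r^2 + 88*r - 68) - 12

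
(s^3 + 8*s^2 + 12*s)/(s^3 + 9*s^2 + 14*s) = (s + 6)/(s + 7)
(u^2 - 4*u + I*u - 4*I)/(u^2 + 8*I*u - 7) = (u - 4)/(u + 7*I)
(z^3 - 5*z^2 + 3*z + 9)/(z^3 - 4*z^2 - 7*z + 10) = (z^3 - 5*z^2 + 3*z + 9)/(z^3 - 4*z^2 - 7*z + 10)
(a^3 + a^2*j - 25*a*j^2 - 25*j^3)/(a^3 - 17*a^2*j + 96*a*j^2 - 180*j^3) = (a^2 + 6*a*j + 5*j^2)/(a^2 - 12*a*j + 36*j^2)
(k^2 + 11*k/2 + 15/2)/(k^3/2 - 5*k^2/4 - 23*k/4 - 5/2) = 2*(2*k^2 + 11*k + 15)/(2*k^3 - 5*k^2 - 23*k - 10)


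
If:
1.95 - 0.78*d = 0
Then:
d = 2.50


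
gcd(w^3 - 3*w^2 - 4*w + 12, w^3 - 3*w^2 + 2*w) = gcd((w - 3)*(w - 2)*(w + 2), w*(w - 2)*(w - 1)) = w - 2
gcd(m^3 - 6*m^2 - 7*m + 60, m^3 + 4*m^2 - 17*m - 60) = m^2 - m - 12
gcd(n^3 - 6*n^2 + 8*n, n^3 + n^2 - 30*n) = n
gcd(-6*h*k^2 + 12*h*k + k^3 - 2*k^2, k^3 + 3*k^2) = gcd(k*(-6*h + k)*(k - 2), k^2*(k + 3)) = k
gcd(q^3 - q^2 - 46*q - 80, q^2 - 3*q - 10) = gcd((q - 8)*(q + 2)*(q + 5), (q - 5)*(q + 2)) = q + 2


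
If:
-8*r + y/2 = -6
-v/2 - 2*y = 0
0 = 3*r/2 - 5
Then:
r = 10/3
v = -496/3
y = 124/3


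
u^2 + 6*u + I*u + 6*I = (u + 6)*(u + I)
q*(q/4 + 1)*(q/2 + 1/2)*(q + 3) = q^4/8 + q^3 + 19*q^2/8 + 3*q/2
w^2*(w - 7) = w^3 - 7*w^2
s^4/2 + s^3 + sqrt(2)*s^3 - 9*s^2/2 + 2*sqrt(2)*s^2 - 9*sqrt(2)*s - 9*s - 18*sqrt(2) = (s/2 + 1)*(s - 3)*(s + 3)*(s + 2*sqrt(2))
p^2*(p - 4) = p^3 - 4*p^2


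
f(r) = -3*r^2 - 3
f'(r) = -6*r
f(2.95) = -29.11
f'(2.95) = -17.70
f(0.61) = -4.12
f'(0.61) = -3.66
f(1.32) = -8.23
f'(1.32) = -7.92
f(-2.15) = -16.87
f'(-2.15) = 12.90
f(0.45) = -3.61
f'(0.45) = -2.70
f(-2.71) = -25.03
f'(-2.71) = 16.26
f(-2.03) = -15.36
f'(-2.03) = 12.18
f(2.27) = -18.46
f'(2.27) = -13.62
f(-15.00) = -678.00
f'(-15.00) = 90.00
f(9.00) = -246.00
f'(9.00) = -54.00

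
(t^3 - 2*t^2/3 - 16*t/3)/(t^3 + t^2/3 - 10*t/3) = (3*t - 8)/(3*t - 5)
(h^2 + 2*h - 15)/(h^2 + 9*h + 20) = (h - 3)/(h + 4)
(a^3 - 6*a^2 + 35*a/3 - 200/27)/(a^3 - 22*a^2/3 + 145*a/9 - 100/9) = (a - 8/3)/(a - 4)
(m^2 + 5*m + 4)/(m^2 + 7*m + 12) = (m + 1)/(m + 3)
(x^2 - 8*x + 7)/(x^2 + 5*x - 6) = (x - 7)/(x + 6)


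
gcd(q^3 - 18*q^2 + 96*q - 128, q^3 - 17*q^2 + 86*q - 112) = q^2 - 10*q + 16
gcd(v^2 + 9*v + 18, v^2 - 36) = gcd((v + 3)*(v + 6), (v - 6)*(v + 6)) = v + 6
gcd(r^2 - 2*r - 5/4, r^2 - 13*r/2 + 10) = r - 5/2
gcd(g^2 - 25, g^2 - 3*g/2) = 1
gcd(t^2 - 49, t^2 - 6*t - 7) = t - 7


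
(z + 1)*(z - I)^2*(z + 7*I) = z^4 + z^3 + 5*I*z^3 + 13*z^2 + 5*I*z^2 + 13*z - 7*I*z - 7*I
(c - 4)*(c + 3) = c^2 - c - 12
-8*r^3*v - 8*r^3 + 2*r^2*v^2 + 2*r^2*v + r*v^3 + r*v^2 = (-2*r + v)*(4*r + v)*(r*v + r)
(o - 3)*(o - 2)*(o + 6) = o^3 + o^2 - 24*o + 36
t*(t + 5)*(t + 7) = t^3 + 12*t^2 + 35*t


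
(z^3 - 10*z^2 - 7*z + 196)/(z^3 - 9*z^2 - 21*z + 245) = (z + 4)/(z + 5)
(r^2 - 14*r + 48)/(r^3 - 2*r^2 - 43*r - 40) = (r - 6)/(r^2 + 6*r + 5)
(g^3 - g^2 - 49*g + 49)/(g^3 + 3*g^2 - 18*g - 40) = (g^3 - g^2 - 49*g + 49)/(g^3 + 3*g^2 - 18*g - 40)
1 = 1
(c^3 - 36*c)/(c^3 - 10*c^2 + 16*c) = (c^2 - 36)/(c^2 - 10*c + 16)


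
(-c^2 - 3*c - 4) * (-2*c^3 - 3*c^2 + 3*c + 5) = 2*c^5 + 9*c^4 + 14*c^3 - 2*c^2 - 27*c - 20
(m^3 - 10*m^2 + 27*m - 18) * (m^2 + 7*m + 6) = m^5 - 3*m^4 - 37*m^3 + 111*m^2 + 36*m - 108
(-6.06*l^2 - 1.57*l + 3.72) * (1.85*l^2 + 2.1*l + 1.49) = -11.211*l^4 - 15.6305*l^3 - 5.4444*l^2 + 5.4727*l + 5.5428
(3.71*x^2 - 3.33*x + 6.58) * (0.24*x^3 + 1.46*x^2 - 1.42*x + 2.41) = 0.8904*x^5 + 4.6174*x^4 - 8.5508*x^3 + 23.2765*x^2 - 17.3689*x + 15.8578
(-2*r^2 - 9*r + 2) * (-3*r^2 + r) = 6*r^4 + 25*r^3 - 15*r^2 + 2*r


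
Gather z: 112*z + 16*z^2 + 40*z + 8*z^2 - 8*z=24*z^2 + 144*z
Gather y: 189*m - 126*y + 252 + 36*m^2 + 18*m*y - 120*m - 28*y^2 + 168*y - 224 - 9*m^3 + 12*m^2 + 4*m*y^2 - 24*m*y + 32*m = -9*m^3 + 48*m^2 + 101*m + y^2*(4*m - 28) + y*(42 - 6*m) + 28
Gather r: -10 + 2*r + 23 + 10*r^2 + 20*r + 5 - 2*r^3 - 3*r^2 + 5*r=-2*r^3 + 7*r^2 + 27*r + 18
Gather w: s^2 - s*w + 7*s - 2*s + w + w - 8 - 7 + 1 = s^2 + 5*s + w*(2 - s) - 14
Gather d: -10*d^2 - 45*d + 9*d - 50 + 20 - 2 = -10*d^2 - 36*d - 32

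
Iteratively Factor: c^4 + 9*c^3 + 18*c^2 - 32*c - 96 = (c - 2)*(c^3 + 11*c^2 + 40*c + 48) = (c - 2)*(c + 4)*(c^2 + 7*c + 12) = (c - 2)*(c + 3)*(c + 4)*(c + 4)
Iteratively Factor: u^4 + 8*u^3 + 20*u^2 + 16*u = (u)*(u^3 + 8*u^2 + 20*u + 16) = u*(u + 2)*(u^2 + 6*u + 8) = u*(u + 2)*(u + 4)*(u + 2)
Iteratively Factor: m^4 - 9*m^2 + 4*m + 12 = (m - 2)*(m^3 + 2*m^2 - 5*m - 6) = (m - 2)^2*(m^2 + 4*m + 3) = (m - 2)^2*(m + 3)*(m + 1)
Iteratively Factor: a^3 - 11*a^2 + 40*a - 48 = (a - 4)*(a^2 - 7*a + 12) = (a - 4)*(a - 3)*(a - 4)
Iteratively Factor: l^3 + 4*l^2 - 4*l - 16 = (l + 2)*(l^2 + 2*l - 8) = (l + 2)*(l + 4)*(l - 2)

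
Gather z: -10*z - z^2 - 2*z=-z^2 - 12*z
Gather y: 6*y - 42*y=-36*y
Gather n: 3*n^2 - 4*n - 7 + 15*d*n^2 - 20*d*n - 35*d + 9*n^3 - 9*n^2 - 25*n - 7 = -35*d + 9*n^3 + n^2*(15*d - 6) + n*(-20*d - 29) - 14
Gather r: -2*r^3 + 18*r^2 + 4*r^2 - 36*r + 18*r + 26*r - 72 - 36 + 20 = -2*r^3 + 22*r^2 + 8*r - 88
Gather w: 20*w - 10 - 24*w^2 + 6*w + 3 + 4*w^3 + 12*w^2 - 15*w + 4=4*w^3 - 12*w^2 + 11*w - 3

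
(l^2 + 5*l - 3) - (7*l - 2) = l^2 - 2*l - 1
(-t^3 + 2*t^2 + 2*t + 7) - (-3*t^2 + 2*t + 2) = -t^3 + 5*t^2 + 5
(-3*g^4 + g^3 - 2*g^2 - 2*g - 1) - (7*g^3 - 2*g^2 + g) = -3*g^4 - 6*g^3 - 3*g - 1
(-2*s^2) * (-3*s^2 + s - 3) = 6*s^4 - 2*s^3 + 6*s^2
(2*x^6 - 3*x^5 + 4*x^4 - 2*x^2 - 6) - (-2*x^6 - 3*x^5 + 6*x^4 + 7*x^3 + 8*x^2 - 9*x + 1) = 4*x^6 - 2*x^4 - 7*x^3 - 10*x^2 + 9*x - 7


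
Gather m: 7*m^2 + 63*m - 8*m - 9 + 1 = 7*m^2 + 55*m - 8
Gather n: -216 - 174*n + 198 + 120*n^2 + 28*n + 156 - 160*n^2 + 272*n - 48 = -40*n^2 + 126*n + 90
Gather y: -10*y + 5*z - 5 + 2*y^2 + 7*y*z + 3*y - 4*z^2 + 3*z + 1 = 2*y^2 + y*(7*z - 7) - 4*z^2 + 8*z - 4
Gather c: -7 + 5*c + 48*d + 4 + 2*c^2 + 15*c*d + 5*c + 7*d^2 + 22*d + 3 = 2*c^2 + c*(15*d + 10) + 7*d^2 + 70*d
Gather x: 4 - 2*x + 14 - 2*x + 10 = 28 - 4*x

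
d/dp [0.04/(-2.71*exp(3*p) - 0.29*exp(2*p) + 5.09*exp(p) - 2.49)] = (0.3252*exp(2*p) + 0.0232*exp(p) - 0.2036)*exp(p)/(2.71*exp(3*p) + 0.29*exp(2*p) - 5.09*exp(p) + 2.49)^2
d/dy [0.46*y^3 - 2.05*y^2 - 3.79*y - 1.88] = 1.38*y^2 - 4.1*y - 3.79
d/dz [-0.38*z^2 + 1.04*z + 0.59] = 1.04 - 0.76*z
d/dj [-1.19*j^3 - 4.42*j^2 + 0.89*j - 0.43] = -3.57*j^2 - 8.84*j + 0.89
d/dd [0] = 0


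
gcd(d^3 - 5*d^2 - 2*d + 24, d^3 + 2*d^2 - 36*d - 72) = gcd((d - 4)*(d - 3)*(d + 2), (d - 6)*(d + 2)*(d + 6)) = d + 2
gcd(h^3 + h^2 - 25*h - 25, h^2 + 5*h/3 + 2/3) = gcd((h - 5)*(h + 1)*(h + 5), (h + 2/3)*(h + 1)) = h + 1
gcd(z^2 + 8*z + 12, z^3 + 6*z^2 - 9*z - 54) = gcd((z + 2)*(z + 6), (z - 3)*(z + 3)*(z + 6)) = z + 6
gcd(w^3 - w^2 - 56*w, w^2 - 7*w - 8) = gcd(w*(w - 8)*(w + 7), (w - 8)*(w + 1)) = w - 8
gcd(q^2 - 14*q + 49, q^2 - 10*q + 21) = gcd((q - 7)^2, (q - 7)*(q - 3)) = q - 7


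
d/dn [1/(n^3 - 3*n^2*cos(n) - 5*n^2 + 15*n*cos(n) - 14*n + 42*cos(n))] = (-3*n^2*sin(n) - 3*n^2 + 15*n*sin(n) + 6*n*cos(n) + 10*n + 42*sin(n) - 15*cos(n) + 14)/((n - 7)^2*(n + 2)^2*(n - 3*cos(n))^2)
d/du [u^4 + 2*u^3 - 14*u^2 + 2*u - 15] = 4*u^3 + 6*u^2 - 28*u + 2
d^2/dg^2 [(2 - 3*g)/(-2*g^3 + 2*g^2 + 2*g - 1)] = 4*(18*g^5 - 42*g^4 + 44*g^3 - 18*g^2 + 3*g - 3)/(8*g^9 - 24*g^8 + 52*g^6 - 24*g^5 - 36*g^4 + 22*g^3 + 6*g^2 - 6*g + 1)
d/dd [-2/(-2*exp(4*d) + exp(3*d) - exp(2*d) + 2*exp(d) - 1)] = (-16*exp(3*d) + 6*exp(2*d) - 4*exp(d) + 4)*exp(d)/(2*exp(4*d) - exp(3*d) + exp(2*d) - 2*exp(d) + 1)^2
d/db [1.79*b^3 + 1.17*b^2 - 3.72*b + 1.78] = 5.37*b^2 + 2.34*b - 3.72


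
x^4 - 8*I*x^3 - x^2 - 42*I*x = x*(x - 7*I)*(x - 3*I)*(x + 2*I)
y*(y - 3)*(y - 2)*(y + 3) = y^4 - 2*y^3 - 9*y^2 + 18*y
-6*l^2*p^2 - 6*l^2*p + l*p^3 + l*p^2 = p*(-6*l + p)*(l*p + l)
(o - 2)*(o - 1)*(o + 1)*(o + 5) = o^4 + 3*o^3 - 11*o^2 - 3*o + 10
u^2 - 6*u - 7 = (u - 7)*(u + 1)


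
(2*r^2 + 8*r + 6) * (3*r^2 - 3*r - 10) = 6*r^4 + 18*r^3 - 26*r^2 - 98*r - 60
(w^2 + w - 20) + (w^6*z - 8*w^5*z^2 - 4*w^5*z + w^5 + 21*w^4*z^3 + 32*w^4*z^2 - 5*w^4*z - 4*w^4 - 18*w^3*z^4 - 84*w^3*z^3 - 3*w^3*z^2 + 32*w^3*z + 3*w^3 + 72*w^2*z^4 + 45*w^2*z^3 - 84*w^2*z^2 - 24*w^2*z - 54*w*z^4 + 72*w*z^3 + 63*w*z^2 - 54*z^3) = w^6*z - 8*w^5*z^2 - 4*w^5*z + w^5 + 21*w^4*z^3 + 32*w^4*z^2 - 5*w^4*z - 4*w^4 - 18*w^3*z^4 - 84*w^3*z^3 - 3*w^3*z^2 + 32*w^3*z + 3*w^3 + 72*w^2*z^4 + 45*w^2*z^3 - 84*w^2*z^2 - 24*w^2*z + w^2 - 54*w*z^4 + 72*w*z^3 + 63*w*z^2 + w - 54*z^3 - 20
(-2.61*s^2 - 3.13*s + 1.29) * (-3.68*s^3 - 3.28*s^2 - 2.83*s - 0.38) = 9.6048*s^5 + 20.0792*s^4 + 12.9055*s^3 + 5.6185*s^2 - 2.4613*s - 0.4902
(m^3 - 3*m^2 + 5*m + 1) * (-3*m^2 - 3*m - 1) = -3*m^5 + 6*m^4 - 7*m^3 - 15*m^2 - 8*m - 1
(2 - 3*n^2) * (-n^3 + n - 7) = 3*n^5 - 5*n^3 + 21*n^2 + 2*n - 14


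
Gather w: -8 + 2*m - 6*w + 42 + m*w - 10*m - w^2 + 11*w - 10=-8*m - w^2 + w*(m + 5) + 24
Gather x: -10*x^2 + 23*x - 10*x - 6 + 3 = -10*x^2 + 13*x - 3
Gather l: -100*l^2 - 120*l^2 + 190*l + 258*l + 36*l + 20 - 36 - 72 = -220*l^2 + 484*l - 88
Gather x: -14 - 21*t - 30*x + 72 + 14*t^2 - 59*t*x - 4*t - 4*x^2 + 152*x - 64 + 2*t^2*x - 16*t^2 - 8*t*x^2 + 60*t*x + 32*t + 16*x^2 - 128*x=-2*t^2 + 7*t + x^2*(12 - 8*t) + x*(2*t^2 + t - 6) - 6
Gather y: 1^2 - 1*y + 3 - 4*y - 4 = -5*y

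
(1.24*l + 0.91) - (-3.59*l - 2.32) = 4.83*l + 3.23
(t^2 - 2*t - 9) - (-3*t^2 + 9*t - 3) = 4*t^2 - 11*t - 6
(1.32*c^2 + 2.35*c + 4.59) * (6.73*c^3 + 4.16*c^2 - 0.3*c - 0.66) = 8.8836*c^5 + 21.3067*c^4 + 40.2707*c^3 + 17.5182*c^2 - 2.928*c - 3.0294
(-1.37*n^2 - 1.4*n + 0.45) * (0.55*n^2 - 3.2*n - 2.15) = -0.7535*n^4 + 3.614*n^3 + 7.673*n^2 + 1.57*n - 0.9675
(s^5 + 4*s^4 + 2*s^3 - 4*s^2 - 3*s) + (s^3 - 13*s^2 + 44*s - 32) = s^5 + 4*s^4 + 3*s^3 - 17*s^2 + 41*s - 32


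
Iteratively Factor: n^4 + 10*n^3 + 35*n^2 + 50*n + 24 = (n + 1)*(n^3 + 9*n^2 + 26*n + 24) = (n + 1)*(n + 2)*(n^2 + 7*n + 12) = (n + 1)*(n + 2)*(n + 4)*(n + 3)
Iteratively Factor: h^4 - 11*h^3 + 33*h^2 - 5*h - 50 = (h + 1)*(h^3 - 12*h^2 + 45*h - 50) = (h - 5)*(h + 1)*(h^2 - 7*h + 10) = (h - 5)*(h - 2)*(h + 1)*(h - 5)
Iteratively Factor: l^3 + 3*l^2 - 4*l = (l)*(l^2 + 3*l - 4) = l*(l + 4)*(l - 1)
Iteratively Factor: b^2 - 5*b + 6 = (b - 3)*(b - 2)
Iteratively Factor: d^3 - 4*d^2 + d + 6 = (d + 1)*(d^2 - 5*d + 6) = (d - 2)*(d + 1)*(d - 3)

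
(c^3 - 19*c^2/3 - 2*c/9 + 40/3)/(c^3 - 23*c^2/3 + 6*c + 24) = (c - 5/3)/(c - 3)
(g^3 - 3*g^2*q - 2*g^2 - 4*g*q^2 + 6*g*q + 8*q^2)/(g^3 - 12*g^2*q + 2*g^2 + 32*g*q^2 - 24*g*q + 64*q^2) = (-g^2 - g*q + 2*g + 2*q)/(-g^2 + 8*g*q - 2*g + 16*q)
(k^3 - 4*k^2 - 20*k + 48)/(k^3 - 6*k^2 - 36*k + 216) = (k^2 + 2*k - 8)/(k^2 - 36)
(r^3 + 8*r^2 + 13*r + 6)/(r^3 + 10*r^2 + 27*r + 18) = (r + 1)/(r + 3)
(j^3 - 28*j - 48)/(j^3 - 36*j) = (j^2 + 6*j + 8)/(j*(j + 6))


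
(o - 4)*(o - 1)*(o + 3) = o^3 - 2*o^2 - 11*o + 12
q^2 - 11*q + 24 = (q - 8)*(q - 3)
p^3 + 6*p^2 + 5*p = p*(p + 1)*(p + 5)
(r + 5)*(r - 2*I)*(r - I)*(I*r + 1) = I*r^4 + 4*r^3 + 5*I*r^3 + 20*r^2 - 5*I*r^2 - 2*r - 25*I*r - 10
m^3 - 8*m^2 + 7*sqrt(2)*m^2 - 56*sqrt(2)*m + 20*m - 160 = (m - 8)*(m + 2*sqrt(2))*(m + 5*sqrt(2))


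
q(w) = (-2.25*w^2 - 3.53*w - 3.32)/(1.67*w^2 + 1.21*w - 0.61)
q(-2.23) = -1.33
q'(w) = (-4.5*w - 3.53)/(1.67*w^2 + 1.21*w - 0.61) + (-3.34*w - 1.21)*(-2.25*w^2 - 3.53*w - 3.32)/(1.67*w^2 + 1.21*w - 0.61)^2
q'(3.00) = 0.23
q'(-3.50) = -0.01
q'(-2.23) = -0.36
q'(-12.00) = 0.01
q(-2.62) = -1.24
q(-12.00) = -1.26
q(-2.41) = -1.28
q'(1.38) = 1.74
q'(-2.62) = -0.14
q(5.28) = -1.62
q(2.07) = -2.24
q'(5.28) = 0.06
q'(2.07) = 0.59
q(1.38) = -2.94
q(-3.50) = -1.19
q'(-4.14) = 0.01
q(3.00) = -1.89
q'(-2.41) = -0.23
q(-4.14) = -1.19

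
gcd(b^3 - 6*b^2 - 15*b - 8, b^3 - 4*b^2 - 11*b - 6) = b^2 + 2*b + 1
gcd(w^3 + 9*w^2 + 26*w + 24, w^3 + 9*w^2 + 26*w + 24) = w^3 + 9*w^2 + 26*w + 24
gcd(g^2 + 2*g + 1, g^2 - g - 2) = g + 1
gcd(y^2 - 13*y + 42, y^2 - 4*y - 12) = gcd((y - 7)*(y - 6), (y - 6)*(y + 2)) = y - 6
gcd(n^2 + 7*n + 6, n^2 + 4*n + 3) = n + 1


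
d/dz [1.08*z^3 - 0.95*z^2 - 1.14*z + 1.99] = 3.24*z^2 - 1.9*z - 1.14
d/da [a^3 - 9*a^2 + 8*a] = 3*a^2 - 18*a + 8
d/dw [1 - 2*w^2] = -4*w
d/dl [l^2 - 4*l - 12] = 2*l - 4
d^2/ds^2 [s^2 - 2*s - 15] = 2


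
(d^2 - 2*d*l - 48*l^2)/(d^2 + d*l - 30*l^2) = (d - 8*l)/(d - 5*l)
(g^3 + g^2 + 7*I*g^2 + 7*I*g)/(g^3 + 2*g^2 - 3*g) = (g^2 + g + 7*I*g + 7*I)/(g^2 + 2*g - 3)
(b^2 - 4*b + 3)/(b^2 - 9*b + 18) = (b - 1)/(b - 6)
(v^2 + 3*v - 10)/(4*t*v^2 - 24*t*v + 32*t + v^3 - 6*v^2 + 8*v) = (v + 5)/(4*t*v - 16*t + v^2 - 4*v)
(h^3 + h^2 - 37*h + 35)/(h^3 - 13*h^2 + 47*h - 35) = (h + 7)/(h - 7)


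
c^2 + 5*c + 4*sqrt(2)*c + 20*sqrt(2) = (c + 5)*(c + 4*sqrt(2))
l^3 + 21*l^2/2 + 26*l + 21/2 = (l + 1/2)*(l + 3)*(l + 7)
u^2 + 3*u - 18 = (u - 3)*(u + 6)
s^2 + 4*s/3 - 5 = (s - 5/3)*(s + 3)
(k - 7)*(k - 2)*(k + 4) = k^3 - 5*k^2 - 22*k + 56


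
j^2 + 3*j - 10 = (j - 2)*(j + 5)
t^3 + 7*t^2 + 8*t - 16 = (t - 1)*(t + 4)^2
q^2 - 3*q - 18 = (q - 6)*(q + 3)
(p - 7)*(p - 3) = p^2 - 10*p + 21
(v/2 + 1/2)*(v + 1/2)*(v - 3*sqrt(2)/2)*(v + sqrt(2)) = v^4/2 - sqrt(2)*v^3/4 + 3*v^3/4 - 5*v^2/4 - 3*sqrt(2)*v^2/8 - 9*v/4 - sqrt(2)*v/8 - 3/4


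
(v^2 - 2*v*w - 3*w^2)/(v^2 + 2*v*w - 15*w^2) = (v + w)/(v + 5*w)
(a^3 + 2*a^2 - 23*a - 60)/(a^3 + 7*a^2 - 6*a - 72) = (a^2 - 2*a - 15)/(a^2 + 3*a - 18)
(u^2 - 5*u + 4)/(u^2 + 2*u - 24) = (u - 1)/(u + 6)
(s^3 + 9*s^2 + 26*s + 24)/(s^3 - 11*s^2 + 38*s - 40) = (s^3 + 9*s^2 + 26*s + 24)/(s^3 - 11*s^2 + 38*s - 40)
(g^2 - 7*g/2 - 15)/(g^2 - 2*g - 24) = (g + 5/2)/(g + 4)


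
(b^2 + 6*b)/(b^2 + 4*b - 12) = b/(b - 2)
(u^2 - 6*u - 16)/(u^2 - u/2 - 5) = 2*(u - 8)/(2*u - 5)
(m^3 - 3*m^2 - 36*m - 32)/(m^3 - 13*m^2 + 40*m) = (m^2 + 5*m + 4)/(m*(m - 5))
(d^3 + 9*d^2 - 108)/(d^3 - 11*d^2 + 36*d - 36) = (d^2 + 12*d + 36)/(d^2 - 8*d + 12)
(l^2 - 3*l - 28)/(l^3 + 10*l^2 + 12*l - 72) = (l^2 - 3*l - 28)/(l^3 + 10*l^2 + 12*l - 72)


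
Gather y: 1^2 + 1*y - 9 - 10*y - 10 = -9*y - 18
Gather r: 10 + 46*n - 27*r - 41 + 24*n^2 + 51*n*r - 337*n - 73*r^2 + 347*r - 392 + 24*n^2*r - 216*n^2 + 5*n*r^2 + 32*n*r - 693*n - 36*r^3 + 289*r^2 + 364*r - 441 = -192*n^2 - 984*n - 36*r^3 + r^2*(5*n + 216) + r*(24*n^2 + 83*n + 684) - 864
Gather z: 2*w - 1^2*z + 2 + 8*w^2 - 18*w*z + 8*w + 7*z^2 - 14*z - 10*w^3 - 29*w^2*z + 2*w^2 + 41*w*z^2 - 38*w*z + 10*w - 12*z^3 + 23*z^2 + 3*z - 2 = -10*w^3 + 10*w^2 + 20*w - 12*z^3 + z^2*(41*w + 30) + z*(-29*w^2 - 56*w - 12)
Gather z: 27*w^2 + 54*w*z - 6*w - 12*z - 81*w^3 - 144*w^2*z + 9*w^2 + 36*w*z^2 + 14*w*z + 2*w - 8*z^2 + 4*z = -81*w^3 + 36*w^2 - 4*w + z^2*(36*w - 8) + z*(-144*w^2 + 68*w - 8)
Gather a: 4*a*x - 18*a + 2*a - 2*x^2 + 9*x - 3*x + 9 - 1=a*(4*x - 16) - 2*x^2 + 6*x + 8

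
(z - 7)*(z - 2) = z^2 - 9*z + 14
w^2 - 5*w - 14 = (w - 7)*(w + 2)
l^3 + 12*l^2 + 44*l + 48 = (l + 2)*(l + 4)*(l + 6)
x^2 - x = x*(x - 1)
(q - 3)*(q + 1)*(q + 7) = q^3 + 5*q^2 - 17*q - 21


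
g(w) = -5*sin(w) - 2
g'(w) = -5*cos(w)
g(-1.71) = 2.95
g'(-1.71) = 0.69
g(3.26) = -1.41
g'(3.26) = 4.96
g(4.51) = 2.90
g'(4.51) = 1.01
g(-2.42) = 1.30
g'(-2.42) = 3.75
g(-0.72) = 1.30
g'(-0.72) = -3.76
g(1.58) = -7.00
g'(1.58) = 0.05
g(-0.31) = -0.47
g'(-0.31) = -4.76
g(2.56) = -4.75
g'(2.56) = 4.18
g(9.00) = -4.06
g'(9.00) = 4.56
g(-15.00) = 1.25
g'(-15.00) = 3.80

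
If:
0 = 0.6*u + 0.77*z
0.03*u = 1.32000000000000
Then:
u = 44.00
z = -34.29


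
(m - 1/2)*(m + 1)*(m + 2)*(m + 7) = m^4 + 19*m^3/2 + 18*m^2 + 5*m/2 - 7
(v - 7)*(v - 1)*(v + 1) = v^3 - 7*v^2 - v + 7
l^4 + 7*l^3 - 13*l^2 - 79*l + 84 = (l - 3)*(l - 1)*(l + 4)*(l + 7)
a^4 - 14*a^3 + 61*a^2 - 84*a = a*(a - 7)*(a - 4)*(a - 3)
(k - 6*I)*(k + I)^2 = k^3 - 4*I*k^2 + 11*k + 6*I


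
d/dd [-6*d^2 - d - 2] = -12*d - 1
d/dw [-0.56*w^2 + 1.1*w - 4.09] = 1.1 - 1.12*w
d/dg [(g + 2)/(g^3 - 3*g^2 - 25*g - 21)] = (g^3 - 3*g^2 - 25*g + (g + 2)*(-3*g^2 + 6*g + 25) - 21)/(-g^3 + 3*g^2 + 25*g + 21)^2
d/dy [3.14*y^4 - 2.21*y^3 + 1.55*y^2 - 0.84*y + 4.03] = 12.56*y^3 - 6.63*y^2 + 3.1*y - 0.84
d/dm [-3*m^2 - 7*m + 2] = -6*m - 7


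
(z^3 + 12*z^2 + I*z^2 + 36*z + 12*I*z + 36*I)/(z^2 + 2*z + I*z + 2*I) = (z^2 + 12*z + 36)/(z + 2)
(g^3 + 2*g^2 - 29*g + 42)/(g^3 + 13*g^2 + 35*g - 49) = (g^2 - 5*g + 6)/(g^2 + 6*g - 7)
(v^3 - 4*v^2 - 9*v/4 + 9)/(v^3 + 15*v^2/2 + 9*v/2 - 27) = (v^2 - 5*v/2 - 6)/(v^2 + 9*v + 18)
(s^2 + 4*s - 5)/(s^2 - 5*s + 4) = (s + 5)/(s - 4)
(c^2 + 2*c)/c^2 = (c + 2)/c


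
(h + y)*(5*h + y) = 5*h^2 + 6*h*y + y^2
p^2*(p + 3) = p^3 + 3*p^2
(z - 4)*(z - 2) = z^2 - 6*z + 8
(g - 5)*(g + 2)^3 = g^4 + g^3 - 18*g^2 - 52*g - 40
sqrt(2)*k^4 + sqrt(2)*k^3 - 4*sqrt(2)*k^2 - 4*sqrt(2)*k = k*(k - 2)*(k + 2)*(sqrt(2)*k + sqrt(2))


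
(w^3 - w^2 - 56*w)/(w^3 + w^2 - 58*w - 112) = w/(w + 2)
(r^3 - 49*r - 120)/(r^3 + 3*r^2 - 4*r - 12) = (r^2 - 3*r - 40)/(r^2 - 4)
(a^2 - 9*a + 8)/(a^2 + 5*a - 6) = (a - 8)/(a + 6)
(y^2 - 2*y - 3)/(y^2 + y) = (y - 3)/y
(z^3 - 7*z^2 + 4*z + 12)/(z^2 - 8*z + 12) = z + 1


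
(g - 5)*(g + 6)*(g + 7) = g^3 + 8*g^2 - 23*g - 210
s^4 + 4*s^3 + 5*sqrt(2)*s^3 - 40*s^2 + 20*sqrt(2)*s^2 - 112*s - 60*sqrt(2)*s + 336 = (s - 2)*(s + 6)*(s - 2*sqrt(2))*(s + 7*sqrt(2))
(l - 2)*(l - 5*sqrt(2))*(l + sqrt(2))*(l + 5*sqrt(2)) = l^4 - 2*l^3 + sqrt(2)*l^3 - 50*l^2 - 2*sqrt(2)*l^2 - 50*sqrt(2)*l + 100*l + 100*sqrt(2)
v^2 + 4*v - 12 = (v - 2)*(v + 6)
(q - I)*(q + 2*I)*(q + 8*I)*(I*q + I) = I*q^4 - 9*q^3 + I*q^3 - 9*q^2 - 6*I*q^2 - 16*q - 6*I*q - 16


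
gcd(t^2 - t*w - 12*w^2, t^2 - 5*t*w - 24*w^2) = t + 3*w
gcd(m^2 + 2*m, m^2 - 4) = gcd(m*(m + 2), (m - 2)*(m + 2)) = m + 2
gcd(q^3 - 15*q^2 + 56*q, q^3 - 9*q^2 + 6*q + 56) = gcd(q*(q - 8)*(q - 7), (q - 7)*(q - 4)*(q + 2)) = q - 7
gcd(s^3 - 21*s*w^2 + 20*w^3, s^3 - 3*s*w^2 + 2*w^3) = s - w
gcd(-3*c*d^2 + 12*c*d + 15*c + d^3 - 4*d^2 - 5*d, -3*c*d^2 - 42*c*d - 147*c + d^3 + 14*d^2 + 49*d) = 3*c - d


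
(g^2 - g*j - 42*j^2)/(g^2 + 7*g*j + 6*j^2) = (g - 7*j)/(g + j)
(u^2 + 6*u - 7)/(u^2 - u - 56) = (u - 1)/(u - 8)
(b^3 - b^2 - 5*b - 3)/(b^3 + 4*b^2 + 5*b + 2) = (b - 3)/(b + 2)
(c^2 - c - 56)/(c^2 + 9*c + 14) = (c - 8)/(c + 2)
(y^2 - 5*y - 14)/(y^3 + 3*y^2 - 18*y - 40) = (y - 7)/(y^2 + y - 20)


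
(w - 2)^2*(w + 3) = w^3 - w^2 - 8*w + 12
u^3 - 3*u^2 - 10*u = u*(u - 5)*(u + 2)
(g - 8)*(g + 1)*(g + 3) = g^3 - 4*g^2 - 29*g - 24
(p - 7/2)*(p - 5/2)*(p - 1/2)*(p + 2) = p^4 - 9*p^3/2 - 5*p^2/4 + 153*p/8 - 35/4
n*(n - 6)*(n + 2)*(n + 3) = n^4 - n^3 - 24*n^2 - 36*n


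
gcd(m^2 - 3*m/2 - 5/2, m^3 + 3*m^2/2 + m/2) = m + 1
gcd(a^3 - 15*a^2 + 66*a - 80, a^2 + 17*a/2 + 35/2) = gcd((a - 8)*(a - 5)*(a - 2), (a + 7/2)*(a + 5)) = 1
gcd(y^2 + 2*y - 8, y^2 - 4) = y - 2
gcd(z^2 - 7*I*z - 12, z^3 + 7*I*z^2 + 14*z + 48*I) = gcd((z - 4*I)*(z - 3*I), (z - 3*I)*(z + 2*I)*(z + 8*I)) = z - 3*I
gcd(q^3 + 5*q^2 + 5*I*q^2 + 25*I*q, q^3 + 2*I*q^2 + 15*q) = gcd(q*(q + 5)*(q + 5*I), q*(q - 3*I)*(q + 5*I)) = q^2 + 5*I*q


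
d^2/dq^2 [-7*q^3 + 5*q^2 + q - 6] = 10 - 42*q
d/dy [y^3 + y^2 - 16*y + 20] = 3*y^2 + 2*y - 16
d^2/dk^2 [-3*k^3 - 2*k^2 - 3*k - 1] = -18*k - 4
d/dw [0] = 0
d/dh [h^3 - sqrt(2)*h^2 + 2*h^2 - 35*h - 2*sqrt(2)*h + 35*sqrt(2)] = 3*h^2 - 2*sqrt(2)*h + 4*h - 35 - 2*sqrt(2)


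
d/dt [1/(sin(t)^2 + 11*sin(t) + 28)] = -(2*sin(t) + 11)*cos(t)/(sin(t)^2 + 11*sin(t) + 28)^2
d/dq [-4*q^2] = -8*q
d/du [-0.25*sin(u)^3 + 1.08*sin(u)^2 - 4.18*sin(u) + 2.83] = (-0.75*sin(u)^2 + 2.16*sin(u) - 4.18)*cos(u)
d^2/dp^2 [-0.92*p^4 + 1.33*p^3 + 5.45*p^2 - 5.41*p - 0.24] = -11.04*p^2 + 7.98*p + 10.9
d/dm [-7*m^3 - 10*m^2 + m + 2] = -21*m^2 - 20*m + 1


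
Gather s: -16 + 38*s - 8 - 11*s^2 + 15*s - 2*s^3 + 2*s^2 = -2*s^3 - 9*s^2 + 53*s - 24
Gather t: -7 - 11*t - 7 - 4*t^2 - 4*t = -4*t^2 - 15*t - 14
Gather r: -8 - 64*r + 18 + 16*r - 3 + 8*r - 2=5 - 40*r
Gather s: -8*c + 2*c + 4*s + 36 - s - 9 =-6*c + 3*s + 27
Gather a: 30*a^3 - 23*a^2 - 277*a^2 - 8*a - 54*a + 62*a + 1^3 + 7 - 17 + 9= 30*a^3 - 300*a^2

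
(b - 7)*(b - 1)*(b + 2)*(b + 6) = b^4 - 45*b^2 - 40*b + 84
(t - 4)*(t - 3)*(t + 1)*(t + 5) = t^4 - t^3 - 25*t^2 + 37*t + 60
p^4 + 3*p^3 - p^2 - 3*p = p*(p - 1)*(p + 1)*(p + 3)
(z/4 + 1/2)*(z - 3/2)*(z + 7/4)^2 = z^4/4 + z^3 + 29*z^2/64 - 287*z/128 - 147/64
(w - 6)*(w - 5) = w^2 - 11*w + 30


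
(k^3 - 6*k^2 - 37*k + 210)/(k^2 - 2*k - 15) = (k^2 - k - 42)/(k + 3)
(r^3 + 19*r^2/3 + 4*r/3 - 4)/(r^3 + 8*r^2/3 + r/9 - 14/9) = 3*(r + 6)/(3*r + 7)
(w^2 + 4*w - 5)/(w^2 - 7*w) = (w^2 + 4*w - 5)/(w*(w - 7))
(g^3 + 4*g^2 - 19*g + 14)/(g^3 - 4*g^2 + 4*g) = (g^2 + 6*g - 7)/(g*(g - 2))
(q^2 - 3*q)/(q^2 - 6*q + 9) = q/(q - 3)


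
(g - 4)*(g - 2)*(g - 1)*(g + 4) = g^4 - 3*g^3 - 14*g^2 + 48*g - 32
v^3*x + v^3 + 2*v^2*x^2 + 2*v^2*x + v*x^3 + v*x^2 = (v + x)^2*(v*x + v)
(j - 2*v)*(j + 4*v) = j^2 + 2*j*v - 8*v^2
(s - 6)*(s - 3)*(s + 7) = s^3 - 2*s^2 - 45*s + 126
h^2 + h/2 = h*(h + 1/2)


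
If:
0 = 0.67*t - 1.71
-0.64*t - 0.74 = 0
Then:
No Solution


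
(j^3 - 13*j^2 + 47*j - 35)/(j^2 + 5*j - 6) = (j^2 - 12*j + 35)/(j + 6)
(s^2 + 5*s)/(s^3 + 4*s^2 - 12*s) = (s + 5)/(s^2 + 4*s - 12)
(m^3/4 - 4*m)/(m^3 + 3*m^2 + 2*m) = (m^2 - 16)/(4*(m^2 + 3*m + 2))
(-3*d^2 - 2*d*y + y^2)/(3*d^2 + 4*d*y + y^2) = (-3*d + y)/(3*d + y)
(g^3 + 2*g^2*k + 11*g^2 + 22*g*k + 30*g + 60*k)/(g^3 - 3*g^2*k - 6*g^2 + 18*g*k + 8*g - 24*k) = (g^3 + 2*g^2*k + 11*g^2 + 22*g*k + 30*g + 60*k)/(g^3 - 3*g^2*k - 6*g^2 + 18*g*k + 8*g - 24*k)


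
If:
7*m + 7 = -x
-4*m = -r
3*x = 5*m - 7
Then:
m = -7/13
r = -28/13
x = -42/13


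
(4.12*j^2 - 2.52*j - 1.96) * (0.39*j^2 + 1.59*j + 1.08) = 1.6068*j^4 + 5.568*j^3 - 0.3216*j^2 - 5.838*j - 2.1168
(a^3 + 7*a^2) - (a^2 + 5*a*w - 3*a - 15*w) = a^3 + 6*a^2 - 5*a*w + 3*a + 15*w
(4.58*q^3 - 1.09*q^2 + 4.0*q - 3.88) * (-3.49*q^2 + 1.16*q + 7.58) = -15.9842*q^5 + 9.1169*q^4 + 19.492*q^3 + 9.919*q^2 + 25.8192*q - 29.4104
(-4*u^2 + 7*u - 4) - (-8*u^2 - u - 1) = 4*u^2 + 8*u - 3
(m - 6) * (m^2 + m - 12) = m^3 - 5*m^2 - 18*m + 72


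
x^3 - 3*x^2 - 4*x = x*(x - 4)*(x + 1)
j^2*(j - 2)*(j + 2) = j^4 - 4*j^2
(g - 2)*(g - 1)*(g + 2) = g^3 - g^2 - 4*g + 4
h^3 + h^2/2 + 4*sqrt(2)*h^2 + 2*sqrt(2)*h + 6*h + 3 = (h + 1/2)*(h + sqrt(2))*(h + 3*sqrt(2))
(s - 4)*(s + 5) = s^2 + s - 20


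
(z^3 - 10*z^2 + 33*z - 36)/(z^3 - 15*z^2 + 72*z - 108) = (z^2 - 7*z + 12)/(z^2 - 12*z + 36)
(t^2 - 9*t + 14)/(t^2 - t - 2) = (t - 7)/(t + 1)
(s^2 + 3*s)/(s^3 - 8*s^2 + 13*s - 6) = s*(s + 3)/(s^3 - 8*s^2 + 13*s - 6)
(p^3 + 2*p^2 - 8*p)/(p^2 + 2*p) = (p^2 + 2*p - 8)/(p + 2)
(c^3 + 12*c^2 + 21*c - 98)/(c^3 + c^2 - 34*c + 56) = (c + 7)/(c - 4)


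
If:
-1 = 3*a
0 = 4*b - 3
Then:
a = -1/3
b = 3/4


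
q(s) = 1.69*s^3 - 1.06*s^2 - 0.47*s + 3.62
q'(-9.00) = 429.28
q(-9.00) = -1310.02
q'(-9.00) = 429.28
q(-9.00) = -1310.02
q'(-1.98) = 23.60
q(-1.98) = -12.72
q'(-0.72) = 3.68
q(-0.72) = 2.78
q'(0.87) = 1.52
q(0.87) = 3.52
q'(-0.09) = -0.24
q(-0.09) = 3.65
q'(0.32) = -0.63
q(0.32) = 3.42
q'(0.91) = 1.80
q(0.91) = 3.59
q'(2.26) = 20.63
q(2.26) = 16.65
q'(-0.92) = 5.77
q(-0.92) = 1.84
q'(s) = 5.07*s^2 - 2.12*s - 0.47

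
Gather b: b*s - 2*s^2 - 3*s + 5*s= b*s - 2*s^2 + 2*s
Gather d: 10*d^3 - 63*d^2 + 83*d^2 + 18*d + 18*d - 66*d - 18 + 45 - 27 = 10*d^3 + 20*d^2 - 30*d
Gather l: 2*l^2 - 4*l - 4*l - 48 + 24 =2*l^2 - 8*l - 24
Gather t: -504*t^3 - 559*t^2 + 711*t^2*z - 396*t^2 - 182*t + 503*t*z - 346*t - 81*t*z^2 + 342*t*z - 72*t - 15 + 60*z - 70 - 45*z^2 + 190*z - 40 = -504*t^3 + t^2*(711*z - 955) + t*(-81*z^2 + 845*z - 600) - 45*z^2 + 250*z - 125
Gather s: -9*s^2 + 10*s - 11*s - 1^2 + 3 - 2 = -9*s^2 - s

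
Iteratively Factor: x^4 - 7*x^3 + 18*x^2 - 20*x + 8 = (x - 2)*(x^3 - 5*x^2 + 8*x - 4) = (x - 2)^2*(x^2 - 3*x + 2) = (x - 2)^2*(x - 1)*(x - 2)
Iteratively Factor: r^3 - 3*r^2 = (r - 3)*(r^2) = r*(r - 3)*(r)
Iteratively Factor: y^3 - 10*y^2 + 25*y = (y - 5)*(y^2 - 5*y) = (y - 5)^2*(y)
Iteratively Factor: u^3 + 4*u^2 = (u)*(u^2 + 4*u) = u*(u + 4)*(u)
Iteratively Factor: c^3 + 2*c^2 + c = (c + 1)*(c^2 + c) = (c + 1)^2*(c)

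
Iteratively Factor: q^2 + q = (q + 1)*(q)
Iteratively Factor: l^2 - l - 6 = (l - 3)*(l + 2)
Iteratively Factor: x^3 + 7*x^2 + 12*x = (x)*(x^2 + 7*x + 12) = x*(x + 3)*(x + 4)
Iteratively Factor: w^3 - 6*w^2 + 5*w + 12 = (w - 4)*(w^2 - 2*w - 3) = (w - 4)*(w - 3)*(w + 1)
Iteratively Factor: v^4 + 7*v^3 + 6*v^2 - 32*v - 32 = (v + 4)*(v^3 + 3*v^2 - 6*v - 8) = (v + 1)*(v + 4)*(v^2 + 2*v - 8) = (v - 2)*(v + 1)*(v + 4)*(v + 4)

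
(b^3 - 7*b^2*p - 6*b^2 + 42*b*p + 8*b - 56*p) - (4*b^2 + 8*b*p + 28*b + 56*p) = b^3 - 7*b^2*p - 10*b^2 + 34*b*p - 20*b - 112*p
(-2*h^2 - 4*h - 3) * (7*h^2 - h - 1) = -14*h^4 - 26*h^3 - 15*h^2 + 7*h + 3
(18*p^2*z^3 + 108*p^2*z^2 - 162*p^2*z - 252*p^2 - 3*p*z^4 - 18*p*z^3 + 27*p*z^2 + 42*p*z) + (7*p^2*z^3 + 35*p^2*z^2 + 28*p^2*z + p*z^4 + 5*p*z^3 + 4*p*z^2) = 25*p^2*z^3 + 143*p^2*z^2 - 134*p^2*z - 252*p^2 - 2*p*z^4 - 13*p*z^3 + 31*p*z^2 + 42*p*z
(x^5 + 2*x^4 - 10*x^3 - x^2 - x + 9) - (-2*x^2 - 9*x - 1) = x^5 + 2*x^4 - 10*x^3 + x^2 + 8*x + 10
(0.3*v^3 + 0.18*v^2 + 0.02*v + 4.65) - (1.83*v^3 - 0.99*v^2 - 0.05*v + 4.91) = -1.53*v^3 + 1.17*v^2 + 0.07*v - 0.26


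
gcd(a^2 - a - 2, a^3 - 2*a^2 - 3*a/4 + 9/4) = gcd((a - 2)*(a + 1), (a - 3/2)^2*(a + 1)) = a + 1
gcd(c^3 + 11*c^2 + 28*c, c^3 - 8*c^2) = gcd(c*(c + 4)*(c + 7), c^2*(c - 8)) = c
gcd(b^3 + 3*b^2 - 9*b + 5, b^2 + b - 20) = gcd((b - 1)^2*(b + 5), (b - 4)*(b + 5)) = b + 5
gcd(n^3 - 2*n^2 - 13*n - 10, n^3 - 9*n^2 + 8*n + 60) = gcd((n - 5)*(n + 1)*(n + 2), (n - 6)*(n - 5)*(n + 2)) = n^2 - 3*n - 10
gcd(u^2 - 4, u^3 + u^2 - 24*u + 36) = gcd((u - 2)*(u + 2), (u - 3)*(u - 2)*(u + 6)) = u - 2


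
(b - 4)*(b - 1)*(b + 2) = b^3 - 3*b^2 - 6*b + 8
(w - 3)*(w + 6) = w^2 + 3*w - 18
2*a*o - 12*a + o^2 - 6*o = (2*a + o)*(o - 6)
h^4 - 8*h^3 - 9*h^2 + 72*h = h*(h - 8)*(h - 3)*(h + 3)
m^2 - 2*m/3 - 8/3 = (m - 2)*(m + 4/3)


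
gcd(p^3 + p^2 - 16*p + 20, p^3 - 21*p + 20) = p + 5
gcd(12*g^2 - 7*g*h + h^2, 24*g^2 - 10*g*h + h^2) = 4*g - h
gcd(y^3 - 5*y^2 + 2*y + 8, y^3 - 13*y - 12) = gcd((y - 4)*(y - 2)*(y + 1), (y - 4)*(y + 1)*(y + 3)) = y^2 - 3*y - 4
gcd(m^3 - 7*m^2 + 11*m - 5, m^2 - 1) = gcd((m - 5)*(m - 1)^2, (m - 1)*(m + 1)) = m - 1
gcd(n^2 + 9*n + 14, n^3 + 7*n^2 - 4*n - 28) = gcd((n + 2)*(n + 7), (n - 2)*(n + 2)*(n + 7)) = n^2 + 9*n + 14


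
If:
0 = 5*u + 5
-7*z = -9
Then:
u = -1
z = 9/7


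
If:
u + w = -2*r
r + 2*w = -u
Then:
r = w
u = -3*w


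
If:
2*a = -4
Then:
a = -2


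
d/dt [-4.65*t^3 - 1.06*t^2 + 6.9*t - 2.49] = -13.95*t^2 - 2.12*t + 6.9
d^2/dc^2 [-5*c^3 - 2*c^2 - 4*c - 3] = -30*c - 4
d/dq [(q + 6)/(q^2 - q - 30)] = (q^2 - q - (q + 6)*(2*q - 1) - 30)/(-q^2 + q + 30)^2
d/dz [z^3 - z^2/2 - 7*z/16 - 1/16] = 3*z^2 - z - 7/16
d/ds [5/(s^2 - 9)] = -10*s/(s^2 - 9)^2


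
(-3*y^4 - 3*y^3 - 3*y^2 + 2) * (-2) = 6*y^4 + 6*y^3 + 6*y^2 - 4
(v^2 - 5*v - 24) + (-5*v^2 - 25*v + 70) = -4*v^2 - 30*v + 46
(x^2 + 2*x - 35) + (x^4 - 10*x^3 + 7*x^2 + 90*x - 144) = x^4 - 10*x^3 + 8*x^2 + 92*x - 179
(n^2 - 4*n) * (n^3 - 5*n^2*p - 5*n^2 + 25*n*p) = n^5 - 5*n^4*p - 9*n^4 + 45*n^3*p + 20*n^3 - 100*n^2*p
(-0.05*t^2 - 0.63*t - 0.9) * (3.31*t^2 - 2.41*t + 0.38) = -0.1655*t^4 - 1.9648*t^3 - 1.4797*t^2 + 1.9296*t - 0.342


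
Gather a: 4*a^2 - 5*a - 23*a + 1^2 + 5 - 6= 4*a^2 - 28*a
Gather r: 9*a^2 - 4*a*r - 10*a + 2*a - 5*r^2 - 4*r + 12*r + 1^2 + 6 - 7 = 9*a^2 - 8*a - 5*r^2 + r*(8 - 4*a)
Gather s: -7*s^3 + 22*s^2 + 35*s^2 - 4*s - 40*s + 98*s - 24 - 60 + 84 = -7*s^3 + 57*s^2 + 54*s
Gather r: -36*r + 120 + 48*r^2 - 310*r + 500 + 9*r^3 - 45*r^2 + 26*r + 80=9*r^3 + 3*r^2 - 320*r + 700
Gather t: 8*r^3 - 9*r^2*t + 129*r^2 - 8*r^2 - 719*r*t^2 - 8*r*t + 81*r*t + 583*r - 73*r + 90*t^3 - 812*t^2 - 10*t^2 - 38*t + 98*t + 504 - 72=8*r^3 + 121*r^2 + 510*r + 90*t^3 + t^2*(-719*r - 822) + t*(-9*r^2 + 73*r + 60) + 432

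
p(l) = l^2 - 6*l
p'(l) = 2*l - 6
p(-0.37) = 2.36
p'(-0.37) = -6.74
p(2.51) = -8.76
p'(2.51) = -0.98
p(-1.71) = 13.18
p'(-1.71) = -9.42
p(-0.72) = 4.84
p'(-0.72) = -7.44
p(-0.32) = 2.02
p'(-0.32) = -6.64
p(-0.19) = 1.18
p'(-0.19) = -6.38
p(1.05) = -5.20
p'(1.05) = -3.90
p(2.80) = -8.96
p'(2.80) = -0.40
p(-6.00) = 72.00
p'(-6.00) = -18.00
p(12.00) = 72.00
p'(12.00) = 18.00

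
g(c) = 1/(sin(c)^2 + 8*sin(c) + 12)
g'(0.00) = -0.06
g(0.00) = 0.08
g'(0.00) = -0.06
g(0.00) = 0.08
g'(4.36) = 0.07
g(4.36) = 0.19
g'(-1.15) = -0.08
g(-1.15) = 0.18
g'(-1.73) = 0.04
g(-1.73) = 0.20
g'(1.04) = -0.01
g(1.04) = 0.05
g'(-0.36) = -0.08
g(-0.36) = 0.11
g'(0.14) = -0.05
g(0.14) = 0.08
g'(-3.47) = 0.04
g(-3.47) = 0.07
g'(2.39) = 0.02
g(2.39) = 0.06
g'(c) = (-2*sin(c)*cos(c) - 8*cos(c))/(sin(c)^2 + 8*sin(c) + 12)^2 = -2*(sin(c) + 4)*cos(c)/(sin(c)^2 + 8*sin(c) + 12)^2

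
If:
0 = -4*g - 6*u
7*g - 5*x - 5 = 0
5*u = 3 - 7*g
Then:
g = 9/11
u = -6/11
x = 8/55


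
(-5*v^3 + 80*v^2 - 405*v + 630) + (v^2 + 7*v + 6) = -5*v^3 + 81*v^2 - 398*v + 636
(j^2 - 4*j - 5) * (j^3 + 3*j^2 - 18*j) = j^5 - j^4 - 35*j^3 + 57*j^2 + 90*j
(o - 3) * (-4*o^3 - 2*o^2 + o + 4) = -4*o^4 + 10*o^3 + 7*o^2 + o - 12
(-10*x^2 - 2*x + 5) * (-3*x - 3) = 30*x^3 + 36*x^2 - 9*x - 15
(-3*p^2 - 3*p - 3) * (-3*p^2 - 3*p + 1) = 9*p^4 + 18*p^3 + 15*p^2 + 6*p - 3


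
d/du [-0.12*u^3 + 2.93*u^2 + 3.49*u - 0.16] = -0.36*u^2 + 5.86*u + 3.49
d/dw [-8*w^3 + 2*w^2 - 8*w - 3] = -24*w^2 + 4*w - 8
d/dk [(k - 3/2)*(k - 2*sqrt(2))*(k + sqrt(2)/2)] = 3*k^2 - 3*sqrt(2)*k - 3*k - 2 + 9*sqrt(2)/4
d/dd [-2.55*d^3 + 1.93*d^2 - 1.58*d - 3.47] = -7.65*d^2 + 3.86*d - 1.58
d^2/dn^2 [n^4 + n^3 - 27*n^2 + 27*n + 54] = 12*n^2 + 6*n - 54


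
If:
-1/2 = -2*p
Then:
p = 1/4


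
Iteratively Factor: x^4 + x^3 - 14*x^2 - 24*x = (x - 4)*(x^3 + 5*x^2 + 6*x) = x*(x - 4)*(x^2 + 5*x + 6) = x*(x - 4)*(x + 3)*(x + 2)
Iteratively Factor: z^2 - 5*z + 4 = (z - 1)*(z - 4)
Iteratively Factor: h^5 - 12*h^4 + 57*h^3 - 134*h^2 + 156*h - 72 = (h - 3)*(h^4 - 9*h^3 + 30*h^2 - 44*h + 24) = (h - 3)^2*(h^3 - 6*h^2 + 12*h - 8) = (h - 3)^2*(h - 2)*(h^2 - 4*h + 4) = (h - 3)^2*(h - 2)^2*(h - 2)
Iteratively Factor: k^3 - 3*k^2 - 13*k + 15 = (k - 5)*(k^2 + 2*k - 3) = (k - 5)*(k - 1)*(k + 3)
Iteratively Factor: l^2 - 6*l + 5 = (l - 5)*(l - 1)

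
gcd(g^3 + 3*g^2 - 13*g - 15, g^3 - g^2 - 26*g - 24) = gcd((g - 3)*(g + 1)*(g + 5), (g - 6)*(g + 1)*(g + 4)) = g + 1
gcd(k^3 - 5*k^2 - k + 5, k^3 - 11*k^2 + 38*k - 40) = k - 5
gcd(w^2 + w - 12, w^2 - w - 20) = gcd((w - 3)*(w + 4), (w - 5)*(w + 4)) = w + 4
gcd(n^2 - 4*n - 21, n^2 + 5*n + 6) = n + 3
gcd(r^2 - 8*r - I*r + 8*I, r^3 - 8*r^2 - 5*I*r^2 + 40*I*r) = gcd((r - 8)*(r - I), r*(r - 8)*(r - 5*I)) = r - 8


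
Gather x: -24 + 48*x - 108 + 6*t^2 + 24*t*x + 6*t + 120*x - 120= 6*t^2 + 6*t + x*(24*t + 168) - 252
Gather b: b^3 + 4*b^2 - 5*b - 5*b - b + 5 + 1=b^3 + 4*b^2 - 11*b + 6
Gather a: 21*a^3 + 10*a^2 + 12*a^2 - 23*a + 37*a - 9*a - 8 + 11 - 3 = 21*a^3 + 22*a^2 + 5*a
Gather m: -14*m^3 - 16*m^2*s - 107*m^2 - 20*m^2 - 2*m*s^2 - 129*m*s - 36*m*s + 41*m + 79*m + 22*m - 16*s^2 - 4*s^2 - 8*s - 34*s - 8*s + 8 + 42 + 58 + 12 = -14*m^3 + m^2*(-16*s - 127) + m*(-2*s^2 - 165*s + 142) - 20*s^2 - 50*s + 120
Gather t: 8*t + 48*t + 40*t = 96*t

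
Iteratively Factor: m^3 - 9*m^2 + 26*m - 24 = (m - 4)*(m^2 - 5*m + 6) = (m - 4)*(m - 2)*(m - 3)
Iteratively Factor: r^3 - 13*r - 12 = (r + 3)*(r^2 - 3*r - 4) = (r + 1)*(r + 3)*(r - 4)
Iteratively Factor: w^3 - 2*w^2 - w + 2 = (w + 1)*(w^2 - 3*w + 2) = (w - 2)*(w + 1)*(w - 1)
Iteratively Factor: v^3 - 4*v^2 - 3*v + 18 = (v - 3)*(v^2 - v - 6) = (v - 3)*(v + 2)*(v - 3)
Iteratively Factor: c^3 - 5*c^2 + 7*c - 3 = (c - 1)*(c^2 - 4*c + 3) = (c - 3)*(c - 1)*(c - 1)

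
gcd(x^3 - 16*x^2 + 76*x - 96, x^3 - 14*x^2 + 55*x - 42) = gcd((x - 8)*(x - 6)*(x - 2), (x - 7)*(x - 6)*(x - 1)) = x - 6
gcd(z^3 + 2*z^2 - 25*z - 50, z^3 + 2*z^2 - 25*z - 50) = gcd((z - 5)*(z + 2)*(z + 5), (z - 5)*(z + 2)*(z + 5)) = z^3 + 2*z^2 - 25*z - 50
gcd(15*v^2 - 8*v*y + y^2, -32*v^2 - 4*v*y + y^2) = 1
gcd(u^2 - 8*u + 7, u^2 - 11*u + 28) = u - 7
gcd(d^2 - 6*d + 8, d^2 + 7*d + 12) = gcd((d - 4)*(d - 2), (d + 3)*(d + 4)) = 1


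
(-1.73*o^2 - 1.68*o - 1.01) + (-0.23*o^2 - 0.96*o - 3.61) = -1.96*o^2 - 2.64*o - 4.62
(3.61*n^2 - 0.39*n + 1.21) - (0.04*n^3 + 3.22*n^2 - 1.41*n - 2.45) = -0.04*n^3 + 0.39*n^2 + 1.02*n + 3.66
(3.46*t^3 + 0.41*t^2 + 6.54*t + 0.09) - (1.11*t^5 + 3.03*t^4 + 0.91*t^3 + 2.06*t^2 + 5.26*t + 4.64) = -1.11*t^5 - 3.03*t^4 + 2.55*t^3 - 1.65*t^2 + 1.28*t - 4.55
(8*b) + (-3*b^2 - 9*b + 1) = -3*b^2 - b + 1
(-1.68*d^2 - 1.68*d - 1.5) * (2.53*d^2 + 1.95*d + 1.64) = -4.2504*d^4 - 7.5264*d^3 - 9.8262*d^2 - 5.6802*d - 2.46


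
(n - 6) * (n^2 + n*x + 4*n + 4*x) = n^3 + n^2*x - 2*n^2 - 2*n*x - 24*n - 24*x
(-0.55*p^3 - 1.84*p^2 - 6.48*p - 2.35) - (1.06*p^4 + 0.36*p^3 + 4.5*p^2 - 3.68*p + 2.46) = -1.06*p^4 - 0.91*p^3 - 6.34*p^2 - 2.8*p - 4.81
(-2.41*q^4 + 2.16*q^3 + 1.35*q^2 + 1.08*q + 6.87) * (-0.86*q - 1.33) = 2.0726*q^5 + 1.3477*q^4 - 4.0338*q^3 - 2.7243*q^2 - 7.3446*q - 9.1371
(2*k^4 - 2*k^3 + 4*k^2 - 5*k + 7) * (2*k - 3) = 4*k^5 - 10*k^4 + 14*k^3 - 22*k^2 + 29*k - 21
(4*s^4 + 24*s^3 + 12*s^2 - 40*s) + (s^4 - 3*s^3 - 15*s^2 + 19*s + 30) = 5*s^4 + 21*s^3 - 3*s^2 - 21*s + 30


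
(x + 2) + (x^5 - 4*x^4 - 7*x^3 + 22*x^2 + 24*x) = x^5 - 4*x^4 - 7*x^3 + 22*x^2 + 25*x + 2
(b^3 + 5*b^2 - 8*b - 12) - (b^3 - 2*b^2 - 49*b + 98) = 7*b^2 + 41*b - 110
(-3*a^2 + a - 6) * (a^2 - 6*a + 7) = -3*a^4 + 19*a^3 - 33*a^2 + 43*a - 42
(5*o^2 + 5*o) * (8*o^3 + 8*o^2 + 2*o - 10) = 40*o^5 + 80*o^4 + 50*o^3 - 40*o^2 - 50*o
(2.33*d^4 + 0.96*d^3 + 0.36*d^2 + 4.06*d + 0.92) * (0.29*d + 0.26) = 0.6757*d^5 + 0.8842*d^4 + 0.354*d^3 + 1.271*d^2 + 1.3224*d + 0.2392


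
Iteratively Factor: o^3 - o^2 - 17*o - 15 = (o - 5)*(o^2 + 4*o + 3) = (o - 5)*(o + 1)*(o + 3)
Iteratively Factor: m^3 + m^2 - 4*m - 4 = (m - 2)*(m^2 + 3*m + 2) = (m - 2)*(m + 2)*(m + 1)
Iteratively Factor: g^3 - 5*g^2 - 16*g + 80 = (g + 4)*(g^2 - 9*g + 20) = (g - 5)*(g + 4)*(g - 4)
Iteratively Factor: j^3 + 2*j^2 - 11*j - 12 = (j + 1)*(j^2 + j - 12) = (j - 3)*(j + 1)*(j + 4)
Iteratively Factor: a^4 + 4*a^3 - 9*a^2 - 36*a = (a - 3)*(a^3 + 7*a^2 + 12*a) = (a - 3)*(a + 4)*(a^2 + 3*a) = (a - 3)*(a + 3)*(a + 4)*(a)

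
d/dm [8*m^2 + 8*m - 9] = 16*m + 8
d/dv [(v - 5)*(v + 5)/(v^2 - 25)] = 0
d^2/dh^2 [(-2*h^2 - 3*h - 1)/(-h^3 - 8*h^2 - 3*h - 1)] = 2*(2*h^6 + 9*h^5 + 60*h^4 + 185*h^3 + 135*h^2 - 3*h - 6)/(h^9 + 24*h^8 + 201*h^7 + 659*h^6 + 651*h^5 + 426*h^4 + 174*h^3 + 51*h^2 + 9*h + 1)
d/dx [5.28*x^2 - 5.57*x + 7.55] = 10.56*x - 5.57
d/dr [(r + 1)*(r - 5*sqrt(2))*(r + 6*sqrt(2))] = 3*r^2 + 2*r + 2*sqrt(2)*r - 60 + sqrt(2)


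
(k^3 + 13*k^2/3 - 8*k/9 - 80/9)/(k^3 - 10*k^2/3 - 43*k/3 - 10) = (3*k^2 + 8*k - 16)/(3*(k^2 - 5*k - 6))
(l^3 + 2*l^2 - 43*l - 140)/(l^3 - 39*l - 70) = (l + 4)/(l + 2)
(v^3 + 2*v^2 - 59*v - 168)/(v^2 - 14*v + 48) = (v^2 + 10*v + 21)/(v - 6)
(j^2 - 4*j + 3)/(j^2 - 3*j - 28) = (-j^2 + 4*j - 3)/(-j^2 + 3*j + 28)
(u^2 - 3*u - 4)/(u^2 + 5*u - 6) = (u^2 - 3*u - 4)/(u^2 + 5*u - 6)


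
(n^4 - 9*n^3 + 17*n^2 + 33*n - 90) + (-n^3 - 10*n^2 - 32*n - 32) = n^4 - 10*n^3 + 7*n^2 + n - 122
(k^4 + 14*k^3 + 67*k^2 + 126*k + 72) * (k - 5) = k^5 + 9*k^4 - 3*k^3 - 209*k^2 - 558*k - 360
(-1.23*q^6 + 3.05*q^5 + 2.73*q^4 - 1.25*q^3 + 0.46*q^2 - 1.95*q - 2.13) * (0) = 0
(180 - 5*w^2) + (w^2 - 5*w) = -4*w^2 - 5*w + 180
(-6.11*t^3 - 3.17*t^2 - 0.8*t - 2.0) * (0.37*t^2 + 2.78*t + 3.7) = -2.2607*t^5 - 18.1587*t^4 - 31.7156*t^3 - 14.693*t^2 - 8.52*t - 7.4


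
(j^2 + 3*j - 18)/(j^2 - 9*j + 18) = (j + 6)/(j - 6)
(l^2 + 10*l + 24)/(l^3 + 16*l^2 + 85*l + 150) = (l + 4)/(l^2 + 10*l + 25)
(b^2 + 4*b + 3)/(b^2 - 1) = (b + 3)/(b - 1)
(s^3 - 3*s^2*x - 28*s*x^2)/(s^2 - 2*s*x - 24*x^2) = s*(-s + 7*x)/(-s + 6*x)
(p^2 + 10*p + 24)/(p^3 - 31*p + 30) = (p + 4)/(p^2 - 6*p + 5)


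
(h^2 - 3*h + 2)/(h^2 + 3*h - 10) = (h - 1)/(h + 5)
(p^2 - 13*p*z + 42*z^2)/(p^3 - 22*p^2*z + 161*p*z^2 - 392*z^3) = (p - 6*z)/(p^2 - 15*p*z + 56*z^2)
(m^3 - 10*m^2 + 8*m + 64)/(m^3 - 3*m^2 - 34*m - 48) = (m - 4)/(m + 3)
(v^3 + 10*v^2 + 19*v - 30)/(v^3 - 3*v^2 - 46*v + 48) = (v + 5)/(v - 8)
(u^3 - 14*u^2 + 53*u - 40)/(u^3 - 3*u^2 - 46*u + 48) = (u - 5)/(u + 6)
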